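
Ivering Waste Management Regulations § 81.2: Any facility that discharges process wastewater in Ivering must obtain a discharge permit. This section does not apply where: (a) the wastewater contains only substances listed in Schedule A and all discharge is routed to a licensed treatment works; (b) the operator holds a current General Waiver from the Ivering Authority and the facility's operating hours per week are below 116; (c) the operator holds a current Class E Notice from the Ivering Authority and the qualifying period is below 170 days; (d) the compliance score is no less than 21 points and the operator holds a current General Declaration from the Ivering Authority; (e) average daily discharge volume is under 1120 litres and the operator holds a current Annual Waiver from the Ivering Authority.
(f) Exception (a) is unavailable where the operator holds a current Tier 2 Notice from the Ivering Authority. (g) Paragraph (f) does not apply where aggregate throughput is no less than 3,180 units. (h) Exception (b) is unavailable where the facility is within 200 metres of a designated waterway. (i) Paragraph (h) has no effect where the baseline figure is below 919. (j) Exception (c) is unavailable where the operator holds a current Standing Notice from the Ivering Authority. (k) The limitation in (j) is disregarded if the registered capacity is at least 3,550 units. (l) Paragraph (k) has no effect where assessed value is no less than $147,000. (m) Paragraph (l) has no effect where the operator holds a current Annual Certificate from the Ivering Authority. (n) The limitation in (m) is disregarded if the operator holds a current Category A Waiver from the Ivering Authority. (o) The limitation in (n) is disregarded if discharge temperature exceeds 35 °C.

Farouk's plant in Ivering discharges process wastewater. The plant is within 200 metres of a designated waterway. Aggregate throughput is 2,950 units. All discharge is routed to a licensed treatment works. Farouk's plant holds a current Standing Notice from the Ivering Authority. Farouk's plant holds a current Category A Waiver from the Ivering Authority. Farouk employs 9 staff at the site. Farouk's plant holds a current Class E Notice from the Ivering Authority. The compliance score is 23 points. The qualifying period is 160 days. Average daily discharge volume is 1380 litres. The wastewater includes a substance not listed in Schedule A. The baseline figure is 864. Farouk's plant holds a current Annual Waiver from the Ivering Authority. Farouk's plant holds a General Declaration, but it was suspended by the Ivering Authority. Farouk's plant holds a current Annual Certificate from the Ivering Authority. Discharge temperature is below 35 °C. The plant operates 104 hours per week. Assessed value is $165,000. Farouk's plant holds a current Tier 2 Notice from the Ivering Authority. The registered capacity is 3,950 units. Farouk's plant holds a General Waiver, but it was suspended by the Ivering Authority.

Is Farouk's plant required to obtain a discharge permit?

Exception (a) does not apply: the wastewater includes a non-Schedule-A substance.
Exception (b) requires that the operator holds a current General Waiver from the Ivering Authority; but no current General Waiver is held, so (b) is unavailable.
Exception (c) is satisfied on its face — a current Class E Notice is held; the qualifying period is 160 days, below the 170 days limit. Turning to paragraphs (j)–(o): (j) is engaged — a current Standing Notice is held. (k) is engaged (the registered capacity is 3,950 units, meeting the 3,550 units threshold), but is overridden by (l): (l) operates — assessed value is $165,000, meeting the $147,000 threshold. (m) is engaged (a current Annual Certificate is held), but is itself disapplied by (n): (n) operates — a current Category A Waiver is held. (o) is inapplicable (discharge temperature is below 35 °C), so (n) stands. Exception (c) does not apply.
Exception (d) does not apply: the General Declaration is not current.
Exception (e) requires that average daily discharge volume is under 1120 litres; but average daily discharge volume is 1380 litres, not under 1120 litres, so (e) is unavailable.
None of the exceptions is available; § 81.2 applies in full.

Yes — Farouk's plant must obtain a discharge permit.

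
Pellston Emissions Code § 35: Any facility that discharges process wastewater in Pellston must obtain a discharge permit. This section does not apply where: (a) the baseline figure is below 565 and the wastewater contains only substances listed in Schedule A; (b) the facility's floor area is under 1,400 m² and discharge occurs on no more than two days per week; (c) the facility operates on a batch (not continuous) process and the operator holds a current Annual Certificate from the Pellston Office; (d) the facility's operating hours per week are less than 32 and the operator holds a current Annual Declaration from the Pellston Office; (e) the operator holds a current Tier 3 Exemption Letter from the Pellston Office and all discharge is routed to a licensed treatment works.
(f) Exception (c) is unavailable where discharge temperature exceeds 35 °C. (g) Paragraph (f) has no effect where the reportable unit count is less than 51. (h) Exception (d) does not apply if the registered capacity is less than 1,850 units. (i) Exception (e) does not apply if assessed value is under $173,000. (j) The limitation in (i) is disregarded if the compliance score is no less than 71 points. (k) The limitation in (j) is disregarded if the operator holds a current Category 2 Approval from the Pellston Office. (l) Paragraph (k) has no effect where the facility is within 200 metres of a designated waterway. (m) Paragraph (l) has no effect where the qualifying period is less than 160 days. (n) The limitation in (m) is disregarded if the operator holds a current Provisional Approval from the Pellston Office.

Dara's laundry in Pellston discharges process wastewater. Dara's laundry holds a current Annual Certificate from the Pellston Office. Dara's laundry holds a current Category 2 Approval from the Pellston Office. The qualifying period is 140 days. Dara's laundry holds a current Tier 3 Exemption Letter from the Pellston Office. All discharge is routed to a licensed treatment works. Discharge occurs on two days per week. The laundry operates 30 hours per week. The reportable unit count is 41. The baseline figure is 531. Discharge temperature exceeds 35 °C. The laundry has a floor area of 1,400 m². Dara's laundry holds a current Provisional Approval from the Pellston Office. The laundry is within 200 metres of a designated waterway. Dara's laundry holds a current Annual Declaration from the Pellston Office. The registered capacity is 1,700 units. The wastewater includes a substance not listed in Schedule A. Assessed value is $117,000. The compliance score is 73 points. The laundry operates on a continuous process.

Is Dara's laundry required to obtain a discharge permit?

Exception (a) does not apply: the wastewater includes a non-Schedule-A substance.
Exception (b) does not apply: the facility's floor area is 1,400 m², not under 1,400 m².
Exception (c) does not apply: the facility operates on a continuous process.
All of (d)'s requirements are met (the facility's operating hours per week are 30, less than the 32 limit; a current Annual Declaration is held). But: (h) operates — the registered capacity is 1,700 units, less than the 1,850 units limit. (d) is therefore removed.
Exception (e) is satisfied on its face — a current Tier 3 Exemption Letter is held; discharge is routed to a licensed treatment works. Considering the limiting provisions: (i) would limit (e) — assessed value is $117,000, under the $173,000 limit — but (j) sets (i) aside: (j) operates against (i): the compliance score is 73 points, meeting the 71 points threshold. (k) is triggered (a current Category 2 Approval is held), but is overridden by (l): (l) applies — the laundry is within 200 m of a designated waterway. (m) is triggered (the qualifying period is 140 days, less than the 160 days limit), but is overridden by (n): (n) operates against (m): a current Provisional Approval is held. (e) remains available.

No — exception (e) applies; Dara's laundry is not required to obtain a discharge permit.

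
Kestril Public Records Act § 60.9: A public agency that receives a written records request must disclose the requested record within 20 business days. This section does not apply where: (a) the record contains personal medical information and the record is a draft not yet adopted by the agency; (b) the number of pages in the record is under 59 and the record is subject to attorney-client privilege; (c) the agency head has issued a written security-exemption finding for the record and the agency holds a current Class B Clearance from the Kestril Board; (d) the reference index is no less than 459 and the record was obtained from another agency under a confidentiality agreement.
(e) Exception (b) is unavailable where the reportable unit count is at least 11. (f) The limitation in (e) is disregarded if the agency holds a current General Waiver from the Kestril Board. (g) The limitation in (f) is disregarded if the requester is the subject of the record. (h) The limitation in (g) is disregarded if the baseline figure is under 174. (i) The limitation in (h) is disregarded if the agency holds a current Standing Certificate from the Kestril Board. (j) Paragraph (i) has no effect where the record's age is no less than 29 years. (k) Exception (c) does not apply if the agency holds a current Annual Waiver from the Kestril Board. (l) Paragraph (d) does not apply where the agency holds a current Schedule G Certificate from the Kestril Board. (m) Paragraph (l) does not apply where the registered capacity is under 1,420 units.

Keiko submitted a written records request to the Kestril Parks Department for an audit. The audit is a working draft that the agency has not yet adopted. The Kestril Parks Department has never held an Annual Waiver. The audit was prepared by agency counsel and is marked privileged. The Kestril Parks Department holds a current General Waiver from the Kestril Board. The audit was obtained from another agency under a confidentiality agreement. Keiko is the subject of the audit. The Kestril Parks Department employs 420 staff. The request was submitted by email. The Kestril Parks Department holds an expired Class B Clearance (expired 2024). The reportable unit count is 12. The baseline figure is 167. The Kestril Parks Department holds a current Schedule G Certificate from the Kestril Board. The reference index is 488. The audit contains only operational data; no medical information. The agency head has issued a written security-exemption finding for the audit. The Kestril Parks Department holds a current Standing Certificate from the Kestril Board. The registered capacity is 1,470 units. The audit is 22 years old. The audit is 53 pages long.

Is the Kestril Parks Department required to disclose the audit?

Yes — the Kestril Parks Department must disclose the audit.

Exception (a) fails — the audit contains only operational data.
Exception (b)'s conditions are all satisfied: the number of pages in the record is 53, under the 59 limit; the audit is privileged. However, paragraphs (e)–(j) must be considered: (e) is engaged — the reportable unit count is 12, meeting the 11 threshold. (f) is engaged (a current General Waiver is held), but is itself disapplied by (g): (g) operates — Keiko is the subject of the audit. (h) would limit (g) — the baseline figure is 167, under the 174 limit — but (i) sets (h) aside: (i) operates against (h): a current Standing Certificate is held. (j) is not triggered (the record's age is 22 years, short of 29 years), so (i) stands. (b) is therefore removed.
Exception (c) does not apply: no current Class B Clearance is held.
All of (d)'s requirements are met (the reference index is 488, meeting the 459 threshold; the audit was obtained under a confidentiality agreement). But: (l) operates against (d): a current Schedule G Certificate is held. (m), which would lift (l), does not operate here — the registered capacity is 1,470 units, not under 1,420 units. So (d) is unavailable.
No exception is made out. the Kestril Parks Department falls within the general rule.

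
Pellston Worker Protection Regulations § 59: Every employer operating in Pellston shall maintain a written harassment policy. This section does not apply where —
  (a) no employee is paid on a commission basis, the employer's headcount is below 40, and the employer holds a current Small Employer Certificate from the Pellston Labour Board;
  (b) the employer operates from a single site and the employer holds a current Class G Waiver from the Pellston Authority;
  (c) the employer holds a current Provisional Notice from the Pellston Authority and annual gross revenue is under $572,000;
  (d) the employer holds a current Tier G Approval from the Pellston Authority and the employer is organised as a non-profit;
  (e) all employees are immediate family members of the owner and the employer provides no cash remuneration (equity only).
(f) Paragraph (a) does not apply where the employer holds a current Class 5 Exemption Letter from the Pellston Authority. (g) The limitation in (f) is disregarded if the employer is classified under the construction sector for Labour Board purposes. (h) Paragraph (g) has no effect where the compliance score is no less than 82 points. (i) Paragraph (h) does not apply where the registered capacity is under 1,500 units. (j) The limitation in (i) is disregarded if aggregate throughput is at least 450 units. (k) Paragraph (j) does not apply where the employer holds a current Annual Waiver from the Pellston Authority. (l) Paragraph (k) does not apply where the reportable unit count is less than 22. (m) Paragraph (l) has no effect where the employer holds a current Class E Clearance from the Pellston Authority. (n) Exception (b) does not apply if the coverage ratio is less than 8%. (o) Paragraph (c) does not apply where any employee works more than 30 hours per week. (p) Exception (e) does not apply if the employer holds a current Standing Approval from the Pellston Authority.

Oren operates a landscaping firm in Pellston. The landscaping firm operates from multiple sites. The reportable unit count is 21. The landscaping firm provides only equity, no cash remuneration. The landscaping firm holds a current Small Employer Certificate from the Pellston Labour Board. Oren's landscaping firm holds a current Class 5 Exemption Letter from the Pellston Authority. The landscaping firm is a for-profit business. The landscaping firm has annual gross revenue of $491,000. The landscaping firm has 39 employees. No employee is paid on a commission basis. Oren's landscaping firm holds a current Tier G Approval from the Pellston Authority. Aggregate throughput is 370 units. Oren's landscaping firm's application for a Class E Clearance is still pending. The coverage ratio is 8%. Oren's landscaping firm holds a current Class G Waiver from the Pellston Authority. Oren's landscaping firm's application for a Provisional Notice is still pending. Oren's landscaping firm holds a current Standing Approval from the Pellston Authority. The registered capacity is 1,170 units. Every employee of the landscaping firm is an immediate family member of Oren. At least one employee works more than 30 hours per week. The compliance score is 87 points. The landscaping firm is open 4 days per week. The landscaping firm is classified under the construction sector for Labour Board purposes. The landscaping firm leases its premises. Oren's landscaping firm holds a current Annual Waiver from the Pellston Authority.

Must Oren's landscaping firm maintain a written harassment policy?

Exception (a): no employee is paid on commission; the employer's headcount is 39, below the 40 limit; a current Small Employer Certificate is held — every condition holds. Under paragraphs (f)–(m): (f) operates (a current Class 5 Exemption Letter is held), but is overridden by (g): (g) operates — the landscaping firm is classified under the construction sector. (h) would limit (g) — the compliance score is 87 points, meeting the 82 points threshold — but (i) sets (h) aside: (i) is triggered — the registered capacity is 1,170 units, under the 1,500 units limit. (j) is inapplicable (aggregate throughput is 370 units, short of 450 units), so (i) stands. So (a) applies.
Exception (b) fails — the employer operates from multiple sites.
Exception (c) fails — no current Provisional Notice is held.
Exception (d) fails — the employer is for-profit.
Exception (e)'s conditions are all satisfied: every employee is an immediate family member; remuneration is equity-only. But: (p) is engaged — a current Standing Approval is held. (e) is therefore removed.

No — exception (a) applies; Oren's landscaping firm is not required to maintain a written harassment policy.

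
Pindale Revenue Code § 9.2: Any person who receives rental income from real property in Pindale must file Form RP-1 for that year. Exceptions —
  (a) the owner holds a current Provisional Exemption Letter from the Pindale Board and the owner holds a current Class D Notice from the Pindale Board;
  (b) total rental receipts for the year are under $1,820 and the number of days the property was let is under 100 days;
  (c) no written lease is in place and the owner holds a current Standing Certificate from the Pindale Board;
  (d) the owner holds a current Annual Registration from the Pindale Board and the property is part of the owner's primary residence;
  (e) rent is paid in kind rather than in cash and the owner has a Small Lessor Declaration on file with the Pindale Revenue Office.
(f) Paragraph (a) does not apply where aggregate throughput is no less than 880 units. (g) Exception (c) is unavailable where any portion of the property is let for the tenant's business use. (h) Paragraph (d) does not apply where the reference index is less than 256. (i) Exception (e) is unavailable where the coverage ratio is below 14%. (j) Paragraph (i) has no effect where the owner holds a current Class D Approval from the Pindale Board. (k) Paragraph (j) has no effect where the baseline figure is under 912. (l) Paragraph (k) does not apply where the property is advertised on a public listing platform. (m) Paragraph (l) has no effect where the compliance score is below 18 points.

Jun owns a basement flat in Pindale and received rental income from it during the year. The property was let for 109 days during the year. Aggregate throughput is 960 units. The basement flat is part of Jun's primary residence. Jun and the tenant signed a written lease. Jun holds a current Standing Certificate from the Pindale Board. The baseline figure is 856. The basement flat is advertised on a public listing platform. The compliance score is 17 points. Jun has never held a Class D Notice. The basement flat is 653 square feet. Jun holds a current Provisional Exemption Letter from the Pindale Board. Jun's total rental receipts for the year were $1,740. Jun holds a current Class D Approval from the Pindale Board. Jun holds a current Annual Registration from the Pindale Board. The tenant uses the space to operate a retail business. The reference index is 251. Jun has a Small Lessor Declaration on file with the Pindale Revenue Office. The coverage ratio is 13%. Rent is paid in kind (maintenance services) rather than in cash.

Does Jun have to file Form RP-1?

Yes — Jun must file Form RP-1.

Exception (a) requires that the owner holds a current Class D Notice from the Pindale Board; but the Class D Notice is not current, so (a) is unavailable.
Exception (b) does not apply: the number of days the property was let is 109 days, not under 100 days.
Exception (c) does not apply: a written lease is in place.
Exception (d): a current Annual Registration is held; the basement flat is part of the primary residence — every condition holds. But applying paragraph (h): (h) operates against (d): the reference index is 251, less than the 256 limit. Exception (d) does not apply.
Exception (e)'s conditions are all satisfied: rent is paid in kind; a Small Lessor Declaration is on file. But applying paragraphs (i)–(m): (i) is triggered — the coverage ratio is 13%, below the 14% limit. (j) would limit (i) — a current Class D Approval is held — but (k) sets (j) aside: (k) is engaged — the baseline figure is 856, under the 912 limit. (l) would limit (k) — the property is publicly advertised — but (m) sets (l) aside: (m) operates — the compliance score is 17 points, below the 18 points limit. So (e) is unavailable.
None of the exceptions is available; § 9.2 applies in full.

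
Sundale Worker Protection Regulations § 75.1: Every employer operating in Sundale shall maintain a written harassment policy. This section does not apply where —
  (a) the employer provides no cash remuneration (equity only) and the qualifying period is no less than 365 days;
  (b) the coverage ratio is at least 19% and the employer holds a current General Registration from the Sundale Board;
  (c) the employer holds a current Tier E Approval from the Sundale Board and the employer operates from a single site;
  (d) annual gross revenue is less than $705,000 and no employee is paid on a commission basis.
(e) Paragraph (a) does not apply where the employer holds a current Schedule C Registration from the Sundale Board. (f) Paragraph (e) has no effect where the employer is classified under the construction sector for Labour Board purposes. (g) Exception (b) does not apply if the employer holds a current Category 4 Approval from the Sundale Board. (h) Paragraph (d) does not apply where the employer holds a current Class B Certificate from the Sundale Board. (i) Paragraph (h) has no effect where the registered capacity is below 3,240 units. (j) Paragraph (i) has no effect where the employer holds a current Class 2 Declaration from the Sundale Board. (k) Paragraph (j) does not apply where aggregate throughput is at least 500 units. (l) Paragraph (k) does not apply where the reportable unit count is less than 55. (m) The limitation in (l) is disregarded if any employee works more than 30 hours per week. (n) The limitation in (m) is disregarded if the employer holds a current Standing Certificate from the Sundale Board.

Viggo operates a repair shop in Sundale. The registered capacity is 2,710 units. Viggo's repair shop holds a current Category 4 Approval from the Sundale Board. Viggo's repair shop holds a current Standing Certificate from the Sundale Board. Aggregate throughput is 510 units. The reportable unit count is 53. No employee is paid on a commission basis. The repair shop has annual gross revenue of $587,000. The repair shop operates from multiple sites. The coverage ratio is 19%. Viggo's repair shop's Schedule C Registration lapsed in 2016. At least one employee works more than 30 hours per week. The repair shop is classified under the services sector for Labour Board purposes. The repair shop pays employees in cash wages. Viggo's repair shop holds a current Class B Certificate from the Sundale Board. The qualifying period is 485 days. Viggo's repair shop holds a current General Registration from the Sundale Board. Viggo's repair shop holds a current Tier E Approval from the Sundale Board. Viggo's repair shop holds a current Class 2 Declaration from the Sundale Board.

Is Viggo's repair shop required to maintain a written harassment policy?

Yes — Viggo's repair shop must maintain a written harassment policy.

Exception (a) fails — employees are paid cash wages.
Exception (b)'s conditions are all satisfied: the coverage ratio is 19%, meeting the 19% threshold; a current General Registration is held. But: (g) is triggered — a current Category 4 Approval is held. So (b) is unavailable.
Exception (c) requires that the employer operates from a single site; but the employer operates from multiple sites, so (c) is unavailable.
Exception (d) is satisfied on its face — annual gross revenue is $587,000, less than the $705,000 limit; no employee is paid on commission. Turning to paragraphs (h)–(n): (h) is engaged — a current Class B Certificate is held. (i) would limit (h) — the registered capacity is 2,710 units, below the 3,240 units limit — but (j) sets (i) aside: (j) is triggered — a current Class 2 Declaration is held. (k) would limit (j) — aggregate throughput is 510 units, meeting the 500 units threshold — but (l) sets (k) aside: (l) operates against (k): the reportable unit count is 53, less than the 55 limit. (m) would limit (l) — at least one employee exceeds 30 hours/week — but (n) sets (m) aside: (n) is triggered — a current Standing Certificate is held. So (d) is unavailable.
No exception is made out. Viggo's repair shop falls within the general rule.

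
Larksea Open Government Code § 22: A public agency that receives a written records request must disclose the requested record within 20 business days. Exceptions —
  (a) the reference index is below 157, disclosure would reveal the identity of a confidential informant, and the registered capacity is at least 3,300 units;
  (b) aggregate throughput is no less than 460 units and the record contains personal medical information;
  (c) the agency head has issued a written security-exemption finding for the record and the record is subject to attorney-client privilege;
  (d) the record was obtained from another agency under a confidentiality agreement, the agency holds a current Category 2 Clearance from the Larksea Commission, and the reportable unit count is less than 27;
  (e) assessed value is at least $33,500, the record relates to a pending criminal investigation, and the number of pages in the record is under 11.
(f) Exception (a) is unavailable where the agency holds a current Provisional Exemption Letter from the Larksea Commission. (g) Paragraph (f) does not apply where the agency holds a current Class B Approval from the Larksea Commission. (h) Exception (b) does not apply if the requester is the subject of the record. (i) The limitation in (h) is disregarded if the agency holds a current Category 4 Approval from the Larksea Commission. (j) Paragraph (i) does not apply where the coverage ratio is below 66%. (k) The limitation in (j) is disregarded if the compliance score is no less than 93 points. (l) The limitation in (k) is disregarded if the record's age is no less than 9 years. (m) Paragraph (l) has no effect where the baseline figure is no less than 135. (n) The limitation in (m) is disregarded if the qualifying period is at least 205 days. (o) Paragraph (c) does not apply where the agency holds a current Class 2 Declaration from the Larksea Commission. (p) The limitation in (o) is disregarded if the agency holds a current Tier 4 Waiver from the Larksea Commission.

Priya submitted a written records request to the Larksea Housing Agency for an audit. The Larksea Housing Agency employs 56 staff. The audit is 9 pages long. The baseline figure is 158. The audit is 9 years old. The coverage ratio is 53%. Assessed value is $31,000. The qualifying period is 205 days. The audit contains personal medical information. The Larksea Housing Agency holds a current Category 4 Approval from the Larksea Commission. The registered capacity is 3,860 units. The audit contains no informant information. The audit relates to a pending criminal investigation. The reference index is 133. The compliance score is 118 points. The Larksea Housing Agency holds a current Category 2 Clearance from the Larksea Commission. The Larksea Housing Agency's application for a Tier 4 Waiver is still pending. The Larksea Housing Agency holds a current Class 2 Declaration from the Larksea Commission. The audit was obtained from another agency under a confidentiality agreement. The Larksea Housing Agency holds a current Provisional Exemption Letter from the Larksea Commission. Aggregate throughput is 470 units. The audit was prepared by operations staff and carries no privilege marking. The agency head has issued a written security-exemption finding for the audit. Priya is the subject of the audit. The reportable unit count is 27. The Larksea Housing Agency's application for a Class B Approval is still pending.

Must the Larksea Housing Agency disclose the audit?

Exception (a) fails — the audit contains no informant information.
Exception (b)'s conditions are all satisfied: aggregate throughput is 470 units, meeting the 460 units threshold; the audit contains personal medical information. But: (h) is triggered — Priya is the subject of the audit. (i) is engaged (a current Category 4 Approval is held), but is itself disapplied by (j): (j) is triggered — the coverage ratio is 53%, below the 66% limit. (k) would limit (j) — the compliance score is 118 points, meeting the 93 points threshold — but (l) sets (k) aside: (l) operates — the record's age is 9 years, meeting the 9 years threshold. (m) applies (the baseline figure is 158, meeting the 135 threshold), but is displaced by (n): (n) operates against (m): the qualifying period is 205 days, meeting the 205 days threshold. (b) is therefore removed.
Exception (c) does not apply: the audit carries no privilege marking.
Exception (d) fails — the reportable unit count is 27, not less than 27.
Exception (e) fails — assessed value is $31,000, short of $33,500.
No exception is made out. the Larksea Housing Agency falls within the general rule.

Yes — the Larksea Housing Agency must disclose the audit.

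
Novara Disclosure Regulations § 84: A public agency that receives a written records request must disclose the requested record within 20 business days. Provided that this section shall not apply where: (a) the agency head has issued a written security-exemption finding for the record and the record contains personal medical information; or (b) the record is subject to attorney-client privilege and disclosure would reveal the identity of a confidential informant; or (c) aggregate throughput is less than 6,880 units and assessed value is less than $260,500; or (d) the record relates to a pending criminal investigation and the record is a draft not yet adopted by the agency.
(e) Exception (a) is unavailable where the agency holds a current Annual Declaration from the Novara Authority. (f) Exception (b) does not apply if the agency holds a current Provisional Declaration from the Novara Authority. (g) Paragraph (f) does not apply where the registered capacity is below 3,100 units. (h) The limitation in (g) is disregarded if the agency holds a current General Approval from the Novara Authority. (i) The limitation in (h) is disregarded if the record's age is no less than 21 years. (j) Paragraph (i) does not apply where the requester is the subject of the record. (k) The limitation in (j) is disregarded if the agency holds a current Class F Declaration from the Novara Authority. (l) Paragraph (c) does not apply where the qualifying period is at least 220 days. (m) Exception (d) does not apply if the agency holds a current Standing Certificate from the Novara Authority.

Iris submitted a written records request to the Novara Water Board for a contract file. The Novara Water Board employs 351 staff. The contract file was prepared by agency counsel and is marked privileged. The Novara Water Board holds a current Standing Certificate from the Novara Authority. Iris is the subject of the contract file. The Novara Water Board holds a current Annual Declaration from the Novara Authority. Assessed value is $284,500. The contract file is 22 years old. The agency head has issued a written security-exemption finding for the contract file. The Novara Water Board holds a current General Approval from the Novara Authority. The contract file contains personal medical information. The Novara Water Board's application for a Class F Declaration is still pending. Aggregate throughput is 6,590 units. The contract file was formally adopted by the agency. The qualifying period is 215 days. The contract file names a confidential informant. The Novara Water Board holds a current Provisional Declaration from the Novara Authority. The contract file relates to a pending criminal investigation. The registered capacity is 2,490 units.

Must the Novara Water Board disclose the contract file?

Yes — the Novara Water Board must disclose the contract file.

All of (a)'s requirements are met (a written security-exemption finding has been issued; the contract file contains personal medical information). However, paragraph (e) must be considered: (e) operates against (a): a current Annual Declaration is held. Exception (a) does not apply.
Exception (b) is satisfied on its face — the contract file is privileged; the contract file names a confidential informant. But applying paragraphs (f)–(k): (f) operates against (b): a current Provisional Declaration is held. (g) would limit (f) — the registered capacity is 2,490 units, below the 3,100 units limit — but (h) sets (g) aside: (h) is triggered — a current General Approval is held. (i) is engaged (the record's age is 22 years, meeting the 21 years threshold), but is itself disapplied by (j): (j) operates against (i): Iris is the subject of the contract file. (k), which would lift (j), does not operate here — there is no Class F Declaration in force. (b) is therefore removed.
Exception (c) fails — assessed value is $284,500, not less than $260,500.
Exception (d) requires that the record is a draft not yet adopted by the agency; but the contract file has been formally adopted, so (d) is unavailable.
No exception is made out. the Novara Water Board falls within the general rule.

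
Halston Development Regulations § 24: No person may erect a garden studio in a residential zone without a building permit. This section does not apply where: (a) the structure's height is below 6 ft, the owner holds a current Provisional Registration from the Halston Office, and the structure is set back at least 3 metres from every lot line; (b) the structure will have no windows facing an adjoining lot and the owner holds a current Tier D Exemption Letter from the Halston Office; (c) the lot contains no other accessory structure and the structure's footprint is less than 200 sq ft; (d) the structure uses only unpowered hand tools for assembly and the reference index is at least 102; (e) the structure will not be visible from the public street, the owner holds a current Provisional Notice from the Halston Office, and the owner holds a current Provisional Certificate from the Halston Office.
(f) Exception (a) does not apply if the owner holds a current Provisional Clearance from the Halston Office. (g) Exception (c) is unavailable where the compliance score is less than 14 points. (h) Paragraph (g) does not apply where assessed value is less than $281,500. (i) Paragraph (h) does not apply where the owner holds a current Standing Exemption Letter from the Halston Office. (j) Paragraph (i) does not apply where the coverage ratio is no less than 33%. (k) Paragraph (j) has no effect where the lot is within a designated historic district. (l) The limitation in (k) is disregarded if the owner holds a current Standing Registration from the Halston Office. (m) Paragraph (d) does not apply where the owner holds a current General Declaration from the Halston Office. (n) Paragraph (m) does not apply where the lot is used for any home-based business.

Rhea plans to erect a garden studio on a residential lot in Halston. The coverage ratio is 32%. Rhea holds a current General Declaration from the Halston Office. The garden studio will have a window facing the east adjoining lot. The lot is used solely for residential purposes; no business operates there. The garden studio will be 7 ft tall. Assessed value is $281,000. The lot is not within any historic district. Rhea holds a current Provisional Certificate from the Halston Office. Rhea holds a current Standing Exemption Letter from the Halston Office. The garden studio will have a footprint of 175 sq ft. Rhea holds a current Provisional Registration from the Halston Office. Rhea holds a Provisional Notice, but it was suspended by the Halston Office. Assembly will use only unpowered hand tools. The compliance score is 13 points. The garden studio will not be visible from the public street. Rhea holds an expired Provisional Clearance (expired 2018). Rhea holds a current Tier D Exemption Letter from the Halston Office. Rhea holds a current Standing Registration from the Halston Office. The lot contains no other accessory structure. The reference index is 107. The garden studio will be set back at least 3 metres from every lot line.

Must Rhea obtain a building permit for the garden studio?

Yes — Rhea must obtain a building permit.

Exception (a) fails — the structure's height is 7 ft, not below 6 ft.
Exception (b) requires that the structure will have no windows facing an adjoining lot; but a window faces an adjoining lot, so (b) is unavailable.
All of (c)'s requirements are met (the lot has no other accessory structure; the structure's footprint is 175 sq ft, less than the 200 sq ft limit). Turning to paragraphs (g)–(l): (g) operates against (c): the compliance score is 13 points, less than the 14 points limit. (h) operates (assessed value is $281,000, less than the $281,500 limit), but is overridden by (i): (i) operates against (h): a current Standing Exemption Letter is held. (j), which would lift (i), is not triggered — the coverage ratio is 32%, short of 33%. (c) is therefore removed.
All of (d)'s requirements are met (assembly uses only hand tools; the reference index is 107, meeting the 102 threshold). But: (m) applies — a current General Declaration is held. (n) is inapplicable (the lot is solely residential), so (m) stands. (d) is therefore removed.
Exception (e) does not apply: no current Provisional Notice is held.
Every exception is unavailable, so the rule governs.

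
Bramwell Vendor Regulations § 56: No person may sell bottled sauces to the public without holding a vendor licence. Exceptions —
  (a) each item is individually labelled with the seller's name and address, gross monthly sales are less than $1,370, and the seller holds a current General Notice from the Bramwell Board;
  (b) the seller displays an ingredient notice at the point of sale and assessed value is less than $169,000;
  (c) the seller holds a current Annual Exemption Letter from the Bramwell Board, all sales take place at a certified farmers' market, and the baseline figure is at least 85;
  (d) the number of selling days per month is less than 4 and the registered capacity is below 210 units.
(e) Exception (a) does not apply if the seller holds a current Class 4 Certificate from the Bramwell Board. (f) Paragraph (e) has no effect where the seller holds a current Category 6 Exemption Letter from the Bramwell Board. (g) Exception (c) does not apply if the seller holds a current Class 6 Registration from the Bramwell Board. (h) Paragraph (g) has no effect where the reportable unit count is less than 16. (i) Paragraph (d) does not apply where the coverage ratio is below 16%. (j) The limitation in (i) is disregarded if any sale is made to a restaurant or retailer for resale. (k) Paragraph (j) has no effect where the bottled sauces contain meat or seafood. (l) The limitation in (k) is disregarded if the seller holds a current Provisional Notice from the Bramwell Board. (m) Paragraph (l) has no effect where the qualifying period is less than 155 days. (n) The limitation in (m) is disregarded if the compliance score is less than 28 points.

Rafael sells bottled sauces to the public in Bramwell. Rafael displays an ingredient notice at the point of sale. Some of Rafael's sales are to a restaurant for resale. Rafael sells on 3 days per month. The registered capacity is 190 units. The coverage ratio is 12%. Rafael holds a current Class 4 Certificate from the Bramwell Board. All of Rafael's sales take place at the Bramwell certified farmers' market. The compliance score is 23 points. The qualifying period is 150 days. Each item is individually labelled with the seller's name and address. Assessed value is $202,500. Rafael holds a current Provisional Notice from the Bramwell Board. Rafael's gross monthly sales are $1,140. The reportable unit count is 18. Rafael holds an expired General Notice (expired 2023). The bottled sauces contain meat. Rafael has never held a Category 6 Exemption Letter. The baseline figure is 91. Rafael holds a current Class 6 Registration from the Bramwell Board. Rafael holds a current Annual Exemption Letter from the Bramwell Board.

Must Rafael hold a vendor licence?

No — exception (d) applies; Rafael is not required to hold a vendor licence.

Exception (a) fails — the General Notice is not current.
Exception (b) fails — assessed value is $202,500, not less than $169,000.
All of (c)'s requirements are met (a current Annual Exemption Letter is held; all sales are at a certified farmers' market; the baseline figure is 91, meeting the 85 threshold). Turning to paragraphs (g)–(h): (g) is triggered — a current Class 6 Registration is held. (h), which would lift (g), is not triggered — the reportable unit count is 18, not less than 16. So (c) is unavailable.
Exception (d): the number of selling days per month is 3, less than the 4 limit; the registered capacity is 190 units, below the 210 units limit — every condition holds. Under paragraphs (i)–(n): (i) is triggered (the coverage ratio is 12%, below the 16% limit), but is set aside by (j): (j) operates against (i): some sales are to a restaurant for resale. (k) applies (the bottled sauces contain meat), but is itself disapplied by (l): (l) applies — a current Provisional Notice is held. (m) would limit (l) — the qualifying period is 150 days, less than the 155 days limit — but (n) sets (m) aside: (n) is engaged — the compliance score is 23 points, less than the 28 points limit. So (d) applies.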